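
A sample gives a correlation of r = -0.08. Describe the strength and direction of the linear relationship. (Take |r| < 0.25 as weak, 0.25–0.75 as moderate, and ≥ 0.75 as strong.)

r = -0.08 < 0 so the relationship is negative.
|r| = 0.08, which falls in the weak range.

weak negative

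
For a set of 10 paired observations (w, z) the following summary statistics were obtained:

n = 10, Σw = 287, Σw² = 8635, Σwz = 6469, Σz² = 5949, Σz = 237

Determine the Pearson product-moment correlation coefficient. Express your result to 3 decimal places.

r = (nΣwz − ΣwΣz) / √[(nΣw² − (Σw)²)(nΣz² − (Σz)²)]
Numerator: 10×6469 − 287×237 = -3329
Denominator: √[(86350 − 82369)(59490 − 56169)] = √[3981 × 3321] = 3636.0557
r = -3329 / 3636.0557 ≈ -0.916

-0.916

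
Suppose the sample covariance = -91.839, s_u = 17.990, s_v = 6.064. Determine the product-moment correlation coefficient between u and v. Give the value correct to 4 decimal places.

r = Cov(u,v) / (s_u · s_v) = -91.839 / (17.990 × 6.064)
  = -91.839 / 109.0914 ≈ -0.8419

-0.8419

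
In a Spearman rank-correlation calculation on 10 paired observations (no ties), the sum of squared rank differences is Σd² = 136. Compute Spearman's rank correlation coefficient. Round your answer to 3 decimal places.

ρ = 1 − 6Σd² / [n(n²−1)] = 1 − 6×136 / (10×99)
  = 1 − 816/990 = 1 − 0.8242 ≈ 0.176

0.176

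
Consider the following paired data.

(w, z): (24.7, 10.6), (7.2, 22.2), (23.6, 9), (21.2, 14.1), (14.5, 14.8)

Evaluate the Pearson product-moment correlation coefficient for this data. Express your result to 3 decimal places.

-0.948

n = 5, Σw = 91.2, Σz = 70.7, Σw² = 1878.58, Σz² = 1104.05, Σwz = 1147.58
nΣwz − ΣwΣz = 5737.9 − 6447.84 = -709.94
nΣw² − (Σw)² = 9392.9 − 8317.44 = 1075.46; nΣz² − (Σz)² = 5520.25 − 4998.49 = 521.76
r = -709.94 / √(1075.46 × 521.76) = -709.94 / 749.0875 ≈ -0.948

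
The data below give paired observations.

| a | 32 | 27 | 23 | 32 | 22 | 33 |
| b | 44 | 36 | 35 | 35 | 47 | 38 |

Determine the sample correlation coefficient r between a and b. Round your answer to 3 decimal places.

n = 6, Σa = 169, Σb = 235, Σa² = 4879, Σb² = 9335, Σab = 6593
nΣab − ΣaΣb = 39558 − 39715 = -157
nΣa² − (Σa)² = 29274 − 28561 = 713; nΣb² − (Σb)² = 56010 − 55225 = 785
r = -157 / √(713 × 785) = -157 / 748.1343 ≈ -0.210

-0.210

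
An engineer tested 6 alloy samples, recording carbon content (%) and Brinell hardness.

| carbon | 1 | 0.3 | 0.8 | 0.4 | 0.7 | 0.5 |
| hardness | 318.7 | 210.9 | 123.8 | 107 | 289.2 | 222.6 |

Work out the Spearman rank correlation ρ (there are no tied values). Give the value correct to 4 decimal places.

Rank carbon: 6, 1, 5, 2, 4, 3
Rank hardness: 6, 3, 2, 1, 5, 4
d = rank(carbon) − rank(hardness): 0, -2, 3, 1, -1, -1; Σd² = 16
ρ = 1 − 6Σd² / [n(n²−1)] = 1 − 6×16 / (6×35) = 1 − 96/210 ≈ 0.5429

0.5429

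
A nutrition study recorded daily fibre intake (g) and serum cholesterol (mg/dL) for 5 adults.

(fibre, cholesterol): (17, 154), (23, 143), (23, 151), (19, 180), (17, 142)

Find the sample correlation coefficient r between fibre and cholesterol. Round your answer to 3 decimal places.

-0.171

n = 5, Σx = 99, Σy = 770, Σx² = 1997, Σy² = 119530, Σxy = 15214
nΣxy − ΣxΣy = 76070 − 76230 = -160
nΣx² − (Σx)² = 9985 − 9801 = 184; nΣy² − (Σy)² = 597650 − 592900 = 4750
r = -160 / √(184 × 4750) = -160 / 934.8797 ≈ -0.171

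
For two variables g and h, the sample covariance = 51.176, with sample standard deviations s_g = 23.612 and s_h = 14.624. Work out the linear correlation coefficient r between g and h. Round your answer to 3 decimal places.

0.148

r = Cov(g,h) / (s_g · s_h) = 51.176 / (23.612 × 14.624)
  = 51.176 / 345.3019 ≈ 0.148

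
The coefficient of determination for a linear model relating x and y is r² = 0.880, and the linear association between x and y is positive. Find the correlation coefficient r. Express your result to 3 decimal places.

|r| = √0.880 = 0.938
The association is positive, so r = 0.938.

0.938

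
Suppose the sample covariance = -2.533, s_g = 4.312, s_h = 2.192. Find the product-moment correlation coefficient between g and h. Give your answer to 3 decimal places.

r = Cov(g,h) / (s_g · s_h) = -2.533 / (4.312 × 2.192)
  = -2.533 / 9.4519 ≈ -0.268

-0.268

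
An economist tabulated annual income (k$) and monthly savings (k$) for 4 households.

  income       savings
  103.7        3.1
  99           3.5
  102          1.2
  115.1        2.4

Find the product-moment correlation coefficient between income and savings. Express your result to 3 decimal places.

n = 4, Σx = 419.8, Σy = 10.2, Σx² = 44206.7, Σy² = 29.06, Σxy = 1066.61
nΣxy − ΣxΣy = 4266.44 − 4281.96 = -15.52
nΣx² − (Σx)² = 176826.8 − 176232.04 = 594.76; nΣy² − (Σy)² = 116.24 − 104.04 = 12.2
r = -15.52 / √(594.76 × 12.2) = -15.52 / 85.1826 ≈ -0.182

-0.182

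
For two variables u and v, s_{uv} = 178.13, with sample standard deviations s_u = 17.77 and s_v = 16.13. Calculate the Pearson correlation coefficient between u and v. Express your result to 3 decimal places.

0.621

r = Cov(u,v) / (s_u · s_v) = 178.13 / (17.77 × 16.13)
  = 178.13 / 286.6301 ≈ 0.621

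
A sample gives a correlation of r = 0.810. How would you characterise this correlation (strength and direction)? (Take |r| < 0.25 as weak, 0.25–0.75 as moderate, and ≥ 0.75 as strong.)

r = 0.810 > 0 so the relationship is positive.
|r| = 0.810, which falls in the strong range.

strong positive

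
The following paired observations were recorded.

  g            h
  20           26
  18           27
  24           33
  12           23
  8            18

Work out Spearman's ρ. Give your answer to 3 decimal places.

0.900

Rank g: 4, 3, 5, 2, 1
Rank h: 3, 4, 5, 2, 1
d = rank(g) − rank(h): 1, -1, 0, 0, 0; Σd² = 2
ρ = 1 − 6Σd² / [n(n²−1)] = 1 − 6×2 / (5×24) = 1 − 12/120 ≈ 0.900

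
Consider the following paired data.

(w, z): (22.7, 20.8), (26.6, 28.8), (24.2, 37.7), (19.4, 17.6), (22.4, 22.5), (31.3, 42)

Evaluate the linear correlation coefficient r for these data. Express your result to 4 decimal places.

n = 6, Σw = 146.6, Σz = 169.4, Σw² = 3666.3, Σz² = 5263.38, Σwz = 4310.62
nΣwz − ΣwΣz = 25863.72 − 24834.04 = 1029.68
nΣw² − (Σw)² = 21997.8 − 21491.56 = 506.24; nΣz² − (Σz)² = 31580.28 − 28696.36 = 2883.92
r = 1029.68 / √(506.24 × 2883.92) = 1029.68 / 1208.2862 ≈ 0.8522

0.8522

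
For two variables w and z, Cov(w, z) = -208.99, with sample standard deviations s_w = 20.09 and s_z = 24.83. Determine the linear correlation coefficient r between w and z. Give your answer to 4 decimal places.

r = Cov(w,z) / (s_w · s_z) = -208.99 / (20.09 × 24.83)
  = -208.99 / 498.8347 ≈ -0.4190

-0.4190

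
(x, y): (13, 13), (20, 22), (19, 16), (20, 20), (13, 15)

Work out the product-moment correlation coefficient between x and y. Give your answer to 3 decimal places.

n = 5, Σx = 85, Σy = 86, Σx² = 1499, Σy² = 1534, Σxy = 1508
nΣxy − ΣxΣy = 7540 − 7310 = 230
nΣx² − (Σx)² = 7495 − 7225 = 270; nΣy² − (Σy)² = 7670 − 7396 = 274
r = 230 / √(270 × 274) = 230 / 271.9926 ≈ 0.846

0.846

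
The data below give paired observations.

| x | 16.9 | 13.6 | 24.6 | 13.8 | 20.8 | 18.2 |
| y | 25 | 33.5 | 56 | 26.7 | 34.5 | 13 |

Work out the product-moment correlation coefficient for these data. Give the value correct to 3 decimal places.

0.611

n = 6, Σx = 107.9, Σy = 188.7, Σx² = 2030.05, Σy² = 6955.39, Σxy = 3578.36
nΣxy − ΣxΣy = 21470.16 − 20360.73 = 1109.43
nΣx² − (Σx)² = 12180.3 − 11642.41 = 537.89; nΣy² − (Σy)² = 41732.34 − 35607.69 = 6124.65
r = 1109.43 / √(537.89 × 6124.65) = 1109.43 / 1815.0449 ≈ 0.611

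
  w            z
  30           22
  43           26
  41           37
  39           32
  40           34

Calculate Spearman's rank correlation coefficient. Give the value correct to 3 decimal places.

Rank w: 1, 5, 4, 2, 3
Rank z: 1, 2, 5, 3, 4
d = rank(w) − rank(z): 0, 3, -1, -1, -1; Σd² = 12
ρ = 1 − 6Σd² / [n(n²−1)] = 1 − 6×12 / (5×24) = 1 − 72/120 ≈ 0.400

0.400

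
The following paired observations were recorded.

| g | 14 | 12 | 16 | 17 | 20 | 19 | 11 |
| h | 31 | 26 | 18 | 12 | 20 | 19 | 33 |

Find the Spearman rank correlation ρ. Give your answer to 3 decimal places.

Rank g: 3, 2, 4, 5, 7, 6, 1
Rank h: 6, 5, 2, 1, 4, 3, 7
d = rank(g) − rank(h): -3, -3, 2, 4, 3, 3, -6; Σd² = 92
ρ = 1 − 6Σd² / [n(n²−1)] = 1 − 6×92 / (7×48) = 1 − 552/336 ≈ -0.643

-0.643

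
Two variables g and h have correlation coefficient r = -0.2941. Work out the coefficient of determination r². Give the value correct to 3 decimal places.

0.086

r² = (-0.2941)² = 0.086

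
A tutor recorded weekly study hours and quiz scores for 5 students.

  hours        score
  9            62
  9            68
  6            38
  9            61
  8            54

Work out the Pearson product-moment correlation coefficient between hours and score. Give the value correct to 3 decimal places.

n = 5, Σx = 41, Σy = 283, Σx² = 343, Σy² = 16549, Σxy = 2379
nΣxy − ΣxΣy = 11895 − 11603 = 292
nΣx² − (Σx)² = 1715 − 1681 = 34; nΣy² − (Σy)² = 82745 − 80089 = 2656
r = 292 / √(34 × 2656) = 292 / 300.5062 ≈ 0.972

0.972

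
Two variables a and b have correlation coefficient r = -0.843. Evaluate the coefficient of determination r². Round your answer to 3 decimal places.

r² = (-0.843)² = 0.711

0.711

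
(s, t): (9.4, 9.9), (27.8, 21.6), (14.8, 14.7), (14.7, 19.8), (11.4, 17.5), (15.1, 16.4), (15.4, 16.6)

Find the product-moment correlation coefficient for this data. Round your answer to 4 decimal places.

0.7378

n = 7, Σs = 108.6, Σt = 116.5, Σs² = 1891.46, Σt² = 2023.47, Σst = 1904.94
nΣst − ΣsΣt = 13334.58 − 12651.9 = 682.68
nΣs² − (Σs)² = 13240.22 − 11793.96 = 1446.26; nΣt² − (Σt)² = 14164.29 − 13572.25 = 592.04
r = 682.68 / √(1446.26 × 592.04) = 682.68 / 925.3344 ≈ 0.7378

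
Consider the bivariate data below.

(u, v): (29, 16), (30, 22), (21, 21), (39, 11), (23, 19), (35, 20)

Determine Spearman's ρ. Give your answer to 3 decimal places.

-0.371

Rank u: 3, 4, 1, 6, 2, 5
Rank v: 2, 6, 5, 1, 3, 4
d = rank(u) − rank(v): 1, -2, -4, 5, -1, 1; Σd² = 48
ρ = 1 − 6Σd² / [n(n²−1)] = 1 − 6×48 / (6×35) = 1 − 288/210 ≈ -0.371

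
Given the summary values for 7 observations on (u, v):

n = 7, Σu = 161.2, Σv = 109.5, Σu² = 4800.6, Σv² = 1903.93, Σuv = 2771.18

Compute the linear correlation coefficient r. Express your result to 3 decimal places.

r = (nΣuv − ΣuΣv) / √[(nΣu² − (Σu)²)(nΣv² − (Σv)²)]
Numerator: 7×2771.18 − 161.2×109.5 = 1746.86
Denominator: √[(33604.2 − 25985.44)(13327.51 − 11990.25)] = √[7618.76 × 1337.26] = 3191.9059
r = 1746.86 / 3191.9059 ≈ 0.547

0.547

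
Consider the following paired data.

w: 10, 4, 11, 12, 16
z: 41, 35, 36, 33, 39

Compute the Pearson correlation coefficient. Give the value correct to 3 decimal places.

0.282

n = 5, Σw = 53, Σz = 184, Σw² = 637, Σz² = 6812, Σwz = 1966
nΣwz − ΣwΣz = 9830 − 9752 = 78
nΣw² − (Σw)² = 3185 − 2809 = 376; nΣz² − (Σz)² = 34060 − 33856 = 204
r = 78 / √(376 × 204) = 78 / 276.9549 ≈ 0.282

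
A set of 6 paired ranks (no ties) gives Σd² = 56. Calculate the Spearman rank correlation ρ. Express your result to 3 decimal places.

ρ = 1 − 6Σd² / [n(n²−1)] = 1 − 6×56 / (6×35)
  = 1 − 336/210 = 1 − 1.6000 ≈ -0.600

-0.600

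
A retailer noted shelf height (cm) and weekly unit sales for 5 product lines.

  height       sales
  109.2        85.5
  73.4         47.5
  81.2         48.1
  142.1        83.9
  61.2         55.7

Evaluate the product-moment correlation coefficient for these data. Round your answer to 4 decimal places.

n = 5, Σx = 467.1, Σy = 320.7, Σx² = 47843.49, Σy² = 22021.81, Σxy = 32059.85
nΣxy − ΣxΣy = 160299.25 − 149798.97 = 10500.28
nΣx² − (Σx)² = 239217.45 − 218182.41 = 21035.04; nΣy² − (Σy)² = 110109.05 − 102848.49 = 7260.56
r = 10500.28 / √(21035.04 × 7260.56) = 10500.28 / 12358.2430 ≈ 0.8497

0.8497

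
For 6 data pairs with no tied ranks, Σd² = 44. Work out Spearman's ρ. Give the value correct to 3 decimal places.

ρ = 1 − 6Σd² / [n(n²−1)] = 1 − 6×44 / (6×35)
  = 1 − 264/210 = 1 − 1.2571 ≈ -0.257

-0.257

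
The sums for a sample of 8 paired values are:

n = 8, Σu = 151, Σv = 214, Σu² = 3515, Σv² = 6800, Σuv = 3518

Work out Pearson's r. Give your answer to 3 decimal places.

-0.616

r = (nΣuv − ΣuΣv) / √[(nΣu² − (Σu)²)(nΣv² − (Σv)²)]
Numerator: 8×3518 − 151×214 = -4170
Denominator: √[(28120 − 22801)(54400 − 45796)] = √[5319 × 8604] = 6764.9594
r = -4170 / 6764.9594 ≈ -0.616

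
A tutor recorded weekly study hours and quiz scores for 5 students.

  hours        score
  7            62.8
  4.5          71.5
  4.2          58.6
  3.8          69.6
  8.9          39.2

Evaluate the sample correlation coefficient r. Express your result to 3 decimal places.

n = 5, Σx = 28.4, Σy = 301.7, Σx² = 180.54, Σy² = 18870.85, Σxy = 1620.83
nΣxy − ΣxΣy = 8104.15 − 8568.28 = -464.13
nΣx² − (Σx)² = 902.7 − 806.56 = 96.14; nΣy² − (Σy)² = 94354.25 − 91022.89 = 3331.36
r = -464.13 / √(96.14 × 3331.36) = -464.13 / 565.9302 ≈ -0.820

-0.820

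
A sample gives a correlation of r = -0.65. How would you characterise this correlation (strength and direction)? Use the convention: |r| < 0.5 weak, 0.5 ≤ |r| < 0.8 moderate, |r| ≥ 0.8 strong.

moderate negative

r = -0.65 < 0 so the relationship is negative.
|r| = 0.65, which falls in the moderate range.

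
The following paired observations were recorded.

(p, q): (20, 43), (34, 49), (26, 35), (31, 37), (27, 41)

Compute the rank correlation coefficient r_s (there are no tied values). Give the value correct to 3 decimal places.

0.300

Rank p: 1, 5, 2, 4, 3
Rank q: 4, 5, 1, 2, 3
d = rank(p) − rank(q): -3, 0, 1, 2, 0; Σd² = 14
ρ = 1 − 6Σd² / [n(n²−1)] = 1 − 6×14 / (5×24) = 1 − 84/120 ≈ 0.300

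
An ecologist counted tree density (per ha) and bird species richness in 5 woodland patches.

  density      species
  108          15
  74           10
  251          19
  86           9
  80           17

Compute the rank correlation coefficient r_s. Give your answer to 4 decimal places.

0.5000

Rank density: 4, 1, 5, 3, 2
Rank species: 3, 2, 5, 1, 4
d = rank(density) − rank(species): 1, -1, 0, 2, -2; Σd² = 10
ρ = 1 − 6Σd² / [n(n²−1)] = 1 − 6×10 / (5×24) = 1 − 60/120 ≈ 0.5000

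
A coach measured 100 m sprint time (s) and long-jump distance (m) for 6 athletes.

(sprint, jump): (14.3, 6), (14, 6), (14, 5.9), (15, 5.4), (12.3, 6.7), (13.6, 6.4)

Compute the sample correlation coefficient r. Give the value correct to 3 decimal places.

-0.948

n = 6, Σx = 83.2, Σy = 36.4, Σx² = 1157.74, Σy² = 221.82, Σxy = 502.85
nΣxy − ΣxΣy = 3017.1 − 3028.48 = -11.38
nΣx² − (Σx)² = 6946.44 − 6922.24 = 24.2; nΣy² − (Σy)² = 1330.92 − 1324.96 = 5.96
r = -11.38 / √(24.2 × 5.96) = -11.38 / 12.0097 ≈ -0.948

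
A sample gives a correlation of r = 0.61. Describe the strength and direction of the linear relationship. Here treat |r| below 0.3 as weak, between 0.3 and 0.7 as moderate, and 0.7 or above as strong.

moderate positive

r = 0.61 > 0 so the relationship is positive.
|r| = 0.61, which falls in the moderate range.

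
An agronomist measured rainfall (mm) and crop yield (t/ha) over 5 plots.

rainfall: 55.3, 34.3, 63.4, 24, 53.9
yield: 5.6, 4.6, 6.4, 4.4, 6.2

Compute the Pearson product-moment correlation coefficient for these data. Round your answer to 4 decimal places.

0.9548

n = 5, Σx = 230.9, Σy = 27.2, Σx² = 11735.35, Σy² = 151.28, Σxy = 1313
nΣxy − ΣxΣy = 6565 − 6280.48 = 284.52
nΣx² − (Σx)² = 58676.75 − 53314.81 = 5361.94; nΣy² − (Σy)² = 756.4 − 739.84 = 16.56
r = 284.52 / √(5361.94 × 16.56) = 284.52 / 297.9828 ≈ 0.9548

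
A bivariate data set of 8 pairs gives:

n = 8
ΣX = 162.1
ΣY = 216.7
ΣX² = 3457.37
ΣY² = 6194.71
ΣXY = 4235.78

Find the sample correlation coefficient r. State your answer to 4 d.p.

r = (nΣXY − ΣXΣY) / √[(nΣX² − (ΣX)²)(nΣY² − (ΣY)²)]
Numerator: 8×4235.78 − 162.1×216.7 = -1240.83
Denominator: √[(27658.96 − 26276.41)(49557.68 − 46958.89)] = √[1382.55 × 2598.79] = 1895.5097
r = -1240.83 / 1895.5097 ≈ -0.6546

-0.6546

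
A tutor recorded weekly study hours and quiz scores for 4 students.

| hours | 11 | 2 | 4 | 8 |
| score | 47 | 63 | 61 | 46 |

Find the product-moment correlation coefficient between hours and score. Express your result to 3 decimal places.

n = 4, Σx = 25, Σy = 217, Σx² = 205, Σy² = 12015, Σxy = 1255
nΣxy − ΣxΣy = 5020 − 5425 = -405
nΣx² − (Σx)² = 820 − 625 = 195; nΣy² − (Σy)² = 48060 − 47089 = 971
r = -405 / √(195 × 971) = -405 / 435.1379 ≈ -0.931

-0.931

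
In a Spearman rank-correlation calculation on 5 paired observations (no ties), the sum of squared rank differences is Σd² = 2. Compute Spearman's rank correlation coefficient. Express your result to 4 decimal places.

0.9000

ρ = 1 − 6Σd² / [n(n²−1)] = 1 − 6×2 / (5×24)
  = 1 − 12/120 = 1 − 0.10000 ≈ 0.9000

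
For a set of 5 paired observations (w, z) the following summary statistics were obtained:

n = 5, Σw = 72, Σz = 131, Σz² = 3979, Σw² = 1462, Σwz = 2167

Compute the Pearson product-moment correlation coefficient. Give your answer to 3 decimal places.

r = (nΣwz − ΣwΣz) / √[(nΣw² − (Σw)²)(nΣz² − (Σz)²)]
Numerator: 5×2167 − 72×131 = 1403
Denominator: √[(7310 − 5184)(19895 − 17161)] = √[2126 × 2734] = 2410.9094
r = 1403 / 2410.9094 ≈ 0.582

0.582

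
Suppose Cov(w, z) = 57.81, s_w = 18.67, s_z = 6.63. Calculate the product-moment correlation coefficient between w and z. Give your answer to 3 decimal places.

r = Cov(w,z) / (s_w · s_z) = 57.81 / (18.67 × 6.63)
  = 57.81 / 123.7821 ≈ 0.467

0.467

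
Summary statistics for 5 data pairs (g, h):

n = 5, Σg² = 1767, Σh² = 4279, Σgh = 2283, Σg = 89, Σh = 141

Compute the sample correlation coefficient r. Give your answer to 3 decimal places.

-0.964

r = (nΣgh − ΣgΣh) / √[(nΣg² − (Σg)²)(nΣh² − (Σh)²)]
Numerator: 5×2283 − 89×141 = -1134
Denominator: √[(8835 − 7921)(21395 − 19881)] = √[914 × 1514] = 1176.3486
r = -1134 / 1176.3486 ≈ -0.964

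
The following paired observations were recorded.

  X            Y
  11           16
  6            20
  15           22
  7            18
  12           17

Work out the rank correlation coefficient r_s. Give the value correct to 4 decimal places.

0.1000

Rank X: 3, 1, 5, 2, 4
Rank Y: 1, 4, 5, 3, 2
d = rank(X) − rank(Y): 2, -3, 0, -1, 2; Σd² = 18
ρ = 1 − 6Σd² / [n(n²−1)] = 1 − 6×18 / (5×24) = 1 − 108/120 ≈ 0.1000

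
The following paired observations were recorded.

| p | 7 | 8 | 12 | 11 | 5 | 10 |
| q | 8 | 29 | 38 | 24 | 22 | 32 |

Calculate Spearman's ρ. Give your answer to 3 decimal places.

Rank p: 2, 3, 6, 5, 1, 4
Rank q: 1, 4, 6, 3, 2, 5
d = rank(p) − rank(q): 1, -1, 0, 2, -1, -1; Σd² = 8
ρ = 1 − 6Σd² / [n(n²−1)] = 1 − 6×8 / (6×35) = 1 − 48/210 ≈ 0.771

0.771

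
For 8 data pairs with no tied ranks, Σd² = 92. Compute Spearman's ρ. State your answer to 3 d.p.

-0.095

ρ = 1 − 6Σd² / [n(n²−1)] = 1 − 6×92 / (8×63)
  = 1 − 552/504 = 1 − 1.0952 ≈ -0.095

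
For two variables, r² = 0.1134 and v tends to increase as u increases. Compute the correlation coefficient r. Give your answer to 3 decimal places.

|r| = √0.1134 = 0.337
The association is positive, so r = 0.337.

0.337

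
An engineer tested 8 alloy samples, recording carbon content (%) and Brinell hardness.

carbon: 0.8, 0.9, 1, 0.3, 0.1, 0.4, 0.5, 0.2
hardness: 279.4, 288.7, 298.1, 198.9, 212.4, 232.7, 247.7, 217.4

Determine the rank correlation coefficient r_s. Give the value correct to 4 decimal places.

Rank carbon: 6, 7, 8, 3, 1, 4, 5, 2
Rank hardness: 6, 7, 8, 1, 2, 4, 5, 3
d = rank(carbon) − rank(hardness): 0, 0, 0, 2, -1, 0, 0, -1; Σd² = 6
ρ = 1 − 6Σd² / [n(n²−1)] = 1 − 6×6 / (8×63) = 1 − 36/504 ≈ 0.9286

0.9286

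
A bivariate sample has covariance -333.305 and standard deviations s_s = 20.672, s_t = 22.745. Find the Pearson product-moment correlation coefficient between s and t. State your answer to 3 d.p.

-0.709

r = Cov(s,t) / (s_s · s_t) = -333.305 / (20.672 × 22.745)
  = -333.305 / 470.1846 ≈ -0.709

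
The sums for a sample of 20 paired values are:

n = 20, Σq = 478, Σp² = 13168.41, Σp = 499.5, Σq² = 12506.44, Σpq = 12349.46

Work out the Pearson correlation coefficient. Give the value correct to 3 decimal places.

r = (nΣpq − ΣpΣq) / √[(nΣp² − (Σp)²)(nΣq² − (Σq)²)]
Numerator: 20×12349.46 − 499.5×478 = 8228.2
Denominator: √[(263368.2 − 249500.25)(250128.8 − 228484)] = √[13867.95 × 21644.8] = 17325.3861
r = 8228.2 / 17325.3861 ≈ 0.475

0.475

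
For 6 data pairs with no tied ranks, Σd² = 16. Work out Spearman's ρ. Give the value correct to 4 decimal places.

0.5429

ρ = 1 − 6Σd² / [n(n²−1)] = 1 − 6×16 / (6×35)
  = 1 − 96/210 = 1 − 0.45714 ≈ 0.5429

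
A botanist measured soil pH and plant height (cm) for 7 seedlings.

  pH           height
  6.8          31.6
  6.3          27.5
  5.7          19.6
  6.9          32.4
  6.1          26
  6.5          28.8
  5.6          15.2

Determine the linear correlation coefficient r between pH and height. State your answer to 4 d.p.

n = 7, Σx = 43.9, Σy = 181.1, Σx² = 276.85, Σy² = 4925.21, Σxy = 1154.33
nΣxy − ΣxΣy = 8080.31 − 7950.29 = 130.02
nΣx² − (Σx)² = 1937.95 − 1927.21 = 10.74; nΣy² − (Σy)² = 34476.47 − 32797.21 = 1679.26
r = 130.02 / √(10.74 × 1679.26) = 130.02 / 134.2954 ≈ 0.9682

0.9682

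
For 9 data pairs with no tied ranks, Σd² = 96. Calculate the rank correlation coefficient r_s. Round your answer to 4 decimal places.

0.2000

ρ = 1 − 6Σd² / [n(n²−1)] = 1 − 6×96 / (9×80)
  = 1 − 576/720 = 1 − 0.80000 ≈ 0.2000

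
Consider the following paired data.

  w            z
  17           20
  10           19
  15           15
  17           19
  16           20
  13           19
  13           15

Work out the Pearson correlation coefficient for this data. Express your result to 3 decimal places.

0.224

n = 7, Σw = 101, Σz = 127, Σw² = 1497, Σz² = 2333, Σwz = 1840
nΣwz − ΣwΣz = 12880 − 12827 = 53
nΣw² − (Σw)² = 10479 − 10201 = 278; nΣz² − (Σz)² = 16331 − 16129 = 202
r = 53 / √(278 × 202) = 53 / 236.9726 ≈ 0.224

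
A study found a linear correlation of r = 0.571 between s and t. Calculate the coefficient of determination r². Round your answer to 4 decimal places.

r² = (0.571)² = 0.3260

0.3260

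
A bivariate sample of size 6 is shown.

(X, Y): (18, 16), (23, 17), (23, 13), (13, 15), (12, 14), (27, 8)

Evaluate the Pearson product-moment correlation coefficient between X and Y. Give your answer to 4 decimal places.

-0.4965

n = 6, ΣX = 116, ΣY = 83, ΣX² = 2424, ΣY² = 1199, ΣXY = 1557
nΣXY − ΣXΣY = 9342 − 9628 = -286
nΣX² − (ΣX)² = 14544 − 13456 = 1088; nΣY² − (ΣY)² = 7194 − 6889 = 305
r = -286 / √(1088 × 305) = -286 / 576.0556 ≈ -0.4965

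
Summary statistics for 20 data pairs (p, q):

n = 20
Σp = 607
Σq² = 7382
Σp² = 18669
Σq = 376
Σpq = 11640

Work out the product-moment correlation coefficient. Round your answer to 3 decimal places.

r = (nΣpq − ΣpΣq) / √[(nΣp² − (Σp)²)(nΣq² − (Σq)²)]
Numerator: 20×11640 − 607×376 = 4568
Denominator: √[(373380 − 368449)(147640 − 141376)] = √[4931 × 6264] = 5557.6779
r = 4568 / 5557.6779 ≈ 0.822

0.822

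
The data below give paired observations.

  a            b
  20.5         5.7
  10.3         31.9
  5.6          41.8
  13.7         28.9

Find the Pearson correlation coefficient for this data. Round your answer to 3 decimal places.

-0.978

n = 4, Σa = 50.1, Σb = 108.3, Σa² = 745.39, Σb² = 3632.55, Σab = 1075.43
nΣab − ΣaΣb = 4301.72 − 5425.83 = -1124.11
nΣa² − (Σa)² = 2981.56 − 2510.01 = 471.55; nΣb² − (Σb)² = 14530.2 − 11728.89 = 2801.31
r = -1124.11 / √(471.55 × 2801.31) = -1124.11 / 1149.3293 ≈ -0.978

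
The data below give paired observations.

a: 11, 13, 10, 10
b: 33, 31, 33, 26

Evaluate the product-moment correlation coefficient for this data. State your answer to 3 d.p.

n = 4, Σa = 44, Σb = 123, Σa² = 490, Σb² = 3815, Σab = 1356
nΣab − ΣaΣb = 5424 − 5412 = 12
nΣa² − (Σa)² = 1960 − 1936 = 24; nΣb² − (Σb)² = 15260 − 15129 = 131
r = 12 / √(24 × 131) = 12 / 56.0714 ≈ 0.214

0.214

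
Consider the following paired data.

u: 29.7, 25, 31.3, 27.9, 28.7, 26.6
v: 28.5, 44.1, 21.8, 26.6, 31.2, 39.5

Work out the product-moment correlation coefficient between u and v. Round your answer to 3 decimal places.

n = 6, Σu = 169.2, Σv = 191.7, Σu² = 4796.44, Σv² = 6473.55, Σuv = 5319.57
nΣuv − ΣuΣv = 31917.42 − 32435.64 = -518.22
nΣu² − (Σu)² = 28778.64 − 28628.64 = 150; nΣv² − (Σv)² = 38841.3 − 36748.89 = 2092.41
r = -518.22 / √(150 × 2092.41) = -518.22 / 560.2334 ≈ -0.925

-0.925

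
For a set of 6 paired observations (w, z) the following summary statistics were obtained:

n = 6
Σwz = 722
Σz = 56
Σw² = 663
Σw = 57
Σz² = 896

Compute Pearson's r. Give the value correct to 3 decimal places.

0.892

r = (nΣwz − ΣwΣz) / √[(nΣw² − (Σw)²)(nΣz² − (Σz)²)]
Numerator: 6×722 − 57×56 = 1140
Denominator: √[(3978 − 3249)(5376 − 3136)] = √[729 × 2240] = 1277.8732
r = 1140 / 1277.8732 ≈ 0.892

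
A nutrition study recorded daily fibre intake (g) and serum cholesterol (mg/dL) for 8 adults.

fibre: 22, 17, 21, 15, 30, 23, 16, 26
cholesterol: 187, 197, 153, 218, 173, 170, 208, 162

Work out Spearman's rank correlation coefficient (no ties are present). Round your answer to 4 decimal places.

-0.6905

Rank fibre: 5, 3, 4, 1, 8, 6, 2, 7
Rank cholesterol: 5, 6, 1, 8, 4, 3, 7, 2
d = rank(fibre) − rank(cholesterol): 0, -3, 3, -7, 4, 3, -5, 5; Σd² = 142
ρ = 1 − 6Σd² / [n(n²−1)] = 1 − 6×142 / (8×63) = 1 − 852/504 ≈ -0.6905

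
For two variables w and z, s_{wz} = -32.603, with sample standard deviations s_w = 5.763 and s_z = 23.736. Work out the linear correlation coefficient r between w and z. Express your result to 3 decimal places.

-0.238

r = Cov(w,z) / (s_w · s_z) = -32.603 / (5.763 × 23.736)
  = -32.603 / 136.7906 ≈ -0.238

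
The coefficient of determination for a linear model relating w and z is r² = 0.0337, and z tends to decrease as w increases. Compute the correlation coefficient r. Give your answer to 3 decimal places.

|r| = √0.0337 = 0.184
The association is negative, so r = −0.184.

-0.184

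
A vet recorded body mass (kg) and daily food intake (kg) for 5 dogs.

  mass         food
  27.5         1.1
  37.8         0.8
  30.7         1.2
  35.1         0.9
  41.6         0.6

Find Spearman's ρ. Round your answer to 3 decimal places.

-0.900

Rank mass: 1, 4, 2, 3, 5
Rank food: 4, 2, 5, 3, 1
d = rank(mass) − rank(food): -3, 2, -3, 0, 4; Σd² = 38
ρ = 1 − 6Σd² / [n(n²−1)] = 1 − 6×38 / (5×24) = 1 − 228/120 ≈ -0.900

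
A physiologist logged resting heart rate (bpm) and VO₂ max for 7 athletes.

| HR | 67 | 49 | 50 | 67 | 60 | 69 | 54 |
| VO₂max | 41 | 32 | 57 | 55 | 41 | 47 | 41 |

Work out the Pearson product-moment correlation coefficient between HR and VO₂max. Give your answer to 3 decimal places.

n = 7, Σx = 416, Σy = 314, Σx² = 25156, Σy² = 14550, Σxy = 18767
nΣxy − ΣxΣy = 131369 − 130624 = 745
nΣx² − (Σx)² = 176092 − 173056 = 3036; nΣy² − (Σy)² = 101850 − 98596 = 3254
r = 745 / √(3036 × 3254) = 745 / 3143.1106 ≈ 0.237

0.237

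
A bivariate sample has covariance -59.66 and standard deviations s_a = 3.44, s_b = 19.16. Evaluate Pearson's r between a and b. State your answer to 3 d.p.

r = Cov(a,b) / (s_a · s_b) = -59.66 / (3.44 × 19.16)
  = -59.66 / 65.9104 ≈ -0.905

-0.905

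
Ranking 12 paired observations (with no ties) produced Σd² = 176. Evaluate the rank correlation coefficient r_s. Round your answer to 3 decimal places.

0.385

ρ = 1 − 6Σd² / [n(n²−1)] = 1 − 6×176 / (12×143)
  = 1 − 1056/1716 = 1 − 0.6154 ≈ 0.385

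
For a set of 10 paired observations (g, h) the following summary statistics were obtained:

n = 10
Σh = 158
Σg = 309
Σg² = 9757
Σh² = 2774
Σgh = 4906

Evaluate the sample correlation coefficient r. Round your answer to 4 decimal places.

r = (nΣgh − ΣgΣh) / √[(nΣg² − (Σg)²)(nΣh² − (Σh)²)]
Numerator: 10×4906 − 309×158 = 238
Denominator: √[(97570 − 95481)(27740 − 24964)] = √[2089 × 2776] = 2408.1246
r = 238 / 2408.1246 ≈ 0.0988

0.0988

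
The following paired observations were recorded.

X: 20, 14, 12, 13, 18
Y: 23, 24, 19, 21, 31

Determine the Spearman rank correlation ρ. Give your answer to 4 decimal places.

Rank X: 5, 3, 1, 2, 4
Rank Y: 3, 4, 1, 2, 5
d = rank(X) − rank(Y): 2, -1, 0, 0, -1; Σd² = 6
ρ = 1 − 6Σd² / [n(n²−1)] = 1 − 6×6 / (5×24) = 1 − 36/120 ≈ 0.7000

0.7000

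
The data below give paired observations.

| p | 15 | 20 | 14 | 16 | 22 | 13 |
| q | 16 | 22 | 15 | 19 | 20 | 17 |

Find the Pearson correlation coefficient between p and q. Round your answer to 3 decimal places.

0.816

n = 6, Σp = 100, Σq = 109, Σp² = 1730, Σq² = 2015, Σpq = 1855
nΣpq − ΣpΣq = 11130 − 10900 = 230
nΣp² − (Σp)² = 10380 − 10000 = 380; nΣq² − (Σq)² = 12090 − 11881 = 209
r = 230 / √(380 × 209) = 230 / 281.8155 ≈ 0.816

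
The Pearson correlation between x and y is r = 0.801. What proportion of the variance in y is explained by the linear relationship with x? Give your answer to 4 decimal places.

r² = (0.801)² = 0.6416

0.6416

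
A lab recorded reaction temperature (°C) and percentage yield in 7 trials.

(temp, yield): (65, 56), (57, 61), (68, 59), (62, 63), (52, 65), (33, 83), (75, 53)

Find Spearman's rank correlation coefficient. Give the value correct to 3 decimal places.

Rank temp: 5, 3, 6, 4, 2, 1, 7
Rank yield: 2, 4, 3, 5, 6, 7, 1
d = rank(temp) − rank(yield): 3, -1, 3, -1, -4, -6, 6; Σd² = 108
ρ = 1 − 6Σd² / [n(n²−1)] = 1 − 6×108 / (7×48) = 1 − 648/336 ≈ -0.929

-0.929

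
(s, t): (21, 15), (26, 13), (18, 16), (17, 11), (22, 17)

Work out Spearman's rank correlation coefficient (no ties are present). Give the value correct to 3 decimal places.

Rank s: 3, 5, 2, 1, 4
Rank t: 3, 2, 4, 1, 5
d = rank(s) − rank(t): 0, 3, -2, 0, -1; Σd² = 14
ρ = 1 − 6Σd² / [n(n²−1)] = 1 − 6×14 / (5×24) = 1 − 84/120 ≈ 0.300

0.300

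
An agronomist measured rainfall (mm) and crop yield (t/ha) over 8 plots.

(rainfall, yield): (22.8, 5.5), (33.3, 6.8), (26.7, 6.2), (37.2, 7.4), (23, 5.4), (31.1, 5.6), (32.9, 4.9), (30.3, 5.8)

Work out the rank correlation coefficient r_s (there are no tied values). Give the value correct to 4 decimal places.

Rank rainfall: 1, 7, 3, 8, 2, 5, 6, 4
Rank yield: 3, 7, 6, 8, 2, 4, 1, 5
d = rank(rainfall) − rank(yield): -2, 0, -3, 0, 0, 1, 5, -1; Σd² = 40
ρ = 1 − 6Σd² / [n(n²−1)] = 1 − 6×40 / (8×63) = 1 − 240/504 ≈ 0.5238

0.5238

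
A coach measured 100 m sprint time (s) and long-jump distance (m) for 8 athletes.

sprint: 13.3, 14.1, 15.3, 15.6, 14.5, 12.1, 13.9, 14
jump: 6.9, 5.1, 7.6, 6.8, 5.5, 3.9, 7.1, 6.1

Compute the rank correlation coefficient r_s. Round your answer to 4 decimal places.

0.2857

Rank sprint: 2, 5, 7, 8, 6, 1, 3, 4
Rank jump: 6, 2, 8, 5, 3, 1, 7, 4
d = rank(sprint) − rank(jump): -4, 3, -1, 3, 3, 0, -4, 0; Σd² = 60
ρ = 1 − 6Σd² / [n(n²−1)] = 1 − 6×60 / (8×63) = 1 − 360/504 ≈ 0.2857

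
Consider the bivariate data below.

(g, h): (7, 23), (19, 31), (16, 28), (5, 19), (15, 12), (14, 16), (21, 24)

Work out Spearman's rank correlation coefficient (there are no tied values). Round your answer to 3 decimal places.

0.571

Rank g: 2, 6, 5, 1, 4, 3, 7
Rank h: 4, 7, 6, 3, 1, 2, 5
d = rank(g) − rank(h): -2, -1, -1, -2, 3, 1, 2; Σd² = 24
ρ = 1 − 6Σd² / [n(n²−1)] = 1 − 6×24 / (7×48) = 1 − 144/336 ≈ 0.571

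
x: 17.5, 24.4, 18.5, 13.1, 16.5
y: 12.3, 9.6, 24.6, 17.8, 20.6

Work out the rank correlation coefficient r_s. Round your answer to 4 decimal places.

Rank x: 3, 5, 4, 1, 2
Rank y: 2, 1, 5, 3, 4
d = rank(x) − rank(y): 1, 4, -1, -2, -2; Σd² = 26
ρ = 1 − 6Σd² / [n(n²−1)] = 1 − 6×26 / (5×24) = 1 − 156/120 ≈ -0.3000

-0.3000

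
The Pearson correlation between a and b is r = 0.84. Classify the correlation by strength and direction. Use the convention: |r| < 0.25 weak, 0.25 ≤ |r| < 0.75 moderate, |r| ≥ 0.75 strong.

r = 0.84 > 0 so the relationship is positive.
|r| = 0.84, which falls in the strong range.

strong positive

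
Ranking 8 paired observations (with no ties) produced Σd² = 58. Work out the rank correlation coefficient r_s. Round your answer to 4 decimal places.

ρ = 1 − 6Σd² / [n(n²−1)] = 1 − 6×58 / (8×63)
  = 1 − 348/504 = 1 − 0.69048 ≈ 0.3095

0.3095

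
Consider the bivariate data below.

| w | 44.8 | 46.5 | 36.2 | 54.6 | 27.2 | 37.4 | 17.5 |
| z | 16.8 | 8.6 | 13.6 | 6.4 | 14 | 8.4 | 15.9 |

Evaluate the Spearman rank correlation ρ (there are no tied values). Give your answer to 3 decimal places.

Rank w: 5, 6, 3, 7, 2, 4, 1
Rank z: 7, 3, 4, 1, 5, 2, 6
d = rank(w) − rank(z): -2, 3, -1, 6, -3, 2, -5; Σd² = 88
ρ = 1 − 6Σd² / [n(n²−1)] = 1 − 6×88 / (7×48) = 1 − 528/336 ≈ -0.571

-0.571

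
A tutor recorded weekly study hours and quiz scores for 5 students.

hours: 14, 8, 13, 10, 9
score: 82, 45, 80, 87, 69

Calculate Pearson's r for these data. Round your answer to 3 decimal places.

0.683

n = 5, Σx = 54, Σy = 363, Σx² = 610, Σy² = 27479, Σxy = 4039
nΣxy − ΣxΣy = 20195 − 19602 = 593
nΣx² − (Σx)² = 3050 − 2916 = 134; nΣy² − (Σy)² = 137395 − 131769 = 5626
r = 593 / √(134 × 5626) = 593 / 868.2649 ≈ 0.683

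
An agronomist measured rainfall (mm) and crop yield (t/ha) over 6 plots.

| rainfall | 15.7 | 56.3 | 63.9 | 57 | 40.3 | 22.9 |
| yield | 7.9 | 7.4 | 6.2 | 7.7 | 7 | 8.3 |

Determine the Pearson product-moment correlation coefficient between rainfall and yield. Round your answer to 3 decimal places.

n = 6, Σx = 256.1, Σy = 44.5, Σx² = 12896.89, Σy² = 332.79, Σxy = 1847.9
nΣxy − ΣxΣy = 11087.4 − 11396.45 = -309.05
nΣx² − (Σx)² = 77381.34 − 65587.21 = 11794.13; nΣy² − (Σy)² = 1996.74 − 1980.25 = 16.49
r = -309.05 / √(11794.13 × 16.49) = -309.05 / 441.0048 ≈ -0.701

-0.701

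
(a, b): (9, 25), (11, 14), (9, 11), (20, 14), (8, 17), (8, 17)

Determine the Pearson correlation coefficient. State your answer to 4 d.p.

n = 6, Σa = 65, Σb = 98, Σa² = 811, Σb² = 1716, Σab = 1030
nΣab − ΣaΣb = 6180 − 6370 = -190
nΣa² − (Σa)² = 4866 − 4225 = 641; nΣb² − (Σb)² = 10296 − 9604 = 692
r = -190 / √(641 × 692) = -190 / 666.0120 ≈ -0.2853

-0.2853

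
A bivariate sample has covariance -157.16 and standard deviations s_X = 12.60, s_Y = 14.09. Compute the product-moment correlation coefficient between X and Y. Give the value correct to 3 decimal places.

-0.885

r = Cov(X,Y) / (s_X · s_Y) = -157.16 / (12.60 × 14.09)
  = -157.16 / 177.5340 ≈ -0.885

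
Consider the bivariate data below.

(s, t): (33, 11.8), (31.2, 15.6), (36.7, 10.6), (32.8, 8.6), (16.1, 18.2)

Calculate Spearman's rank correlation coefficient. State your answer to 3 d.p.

Rank s: 4, 2, 5, 3, 1
Rank t: 3, 4, 2, 1, 5
d = rank(s) − rank(t): 1, -2, 3, 2, -4; Σd² = 34
ρ = 1 − 6Σd² / [n(n²−1)] = 1 − 6×34 / (5×24) = 1 − 204/120 ≈ -0.700

-0.700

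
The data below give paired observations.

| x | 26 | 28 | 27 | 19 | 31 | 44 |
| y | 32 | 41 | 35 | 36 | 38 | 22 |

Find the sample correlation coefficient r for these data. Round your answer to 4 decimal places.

-0.7133

n = 6, Σx = 175, Σy = 204, Σx² = 5447, Σy² = 7154, Σxy = 5755
nΣxy − ΣxΣy = 34530 − 35700 = -1170
nΣx² − (Σx)² = 32682 − 30625 = 2057; nΣy² − (Σy)² = 42924 − 41616 = 1308
r = -1170 / √(2057 × 1308) = -1170 / 1640.2914 ≈ -0.7133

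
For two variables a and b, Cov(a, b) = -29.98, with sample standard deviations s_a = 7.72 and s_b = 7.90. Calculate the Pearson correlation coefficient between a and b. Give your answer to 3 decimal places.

r = Cov(a,b) / (s_a · s_b) = -29.98 / (7.72 × 7.90)
  = -29.98 / 60.9880 ≈ -0.492

-0.492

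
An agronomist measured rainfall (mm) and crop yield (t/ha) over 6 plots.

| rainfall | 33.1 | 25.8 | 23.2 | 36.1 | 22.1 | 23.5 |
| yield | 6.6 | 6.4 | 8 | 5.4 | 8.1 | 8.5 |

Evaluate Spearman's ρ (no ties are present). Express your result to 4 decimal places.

-0.7714

Rank rainfall: 5, 4, 2, 6, 1, 3
Rank yield: 3, 2, 4, 1, 5, 6
d = rank(rainfall) − rank(yield): 2, 2, -2, 5, -4, -3; Σd² = 62
ρ = 1 − 6Σd² / [n(n²−1)] = 1 − 6×62 / (6×35) = 1 − 372/210 ≈ -0.7714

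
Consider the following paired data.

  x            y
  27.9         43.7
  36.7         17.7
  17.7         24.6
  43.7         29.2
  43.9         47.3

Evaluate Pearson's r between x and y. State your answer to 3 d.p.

n = 5, Σx = 169.9, Σy = 162.5, Σx² = 6275.49, Σy² = 5918.07, Σxy = 5656.75
nΣxy − ΣxΣy = 28283.75 − 27608.75 = 675
nΣx² − (Σx)² = 31377.45 − 28866.01 = 2511.44; nΣy² − (Σy)² = 29590.35 − 26406.25 = 3184.1
r = 675 / √(2511.44 × 3184.1) = 675 / 2827.8395 ≈ 0.239

0.239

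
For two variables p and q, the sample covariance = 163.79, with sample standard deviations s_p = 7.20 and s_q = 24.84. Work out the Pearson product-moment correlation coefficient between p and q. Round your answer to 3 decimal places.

0.916

r = Cov(p,q) / (s_p · s_q) = 163.79 / (7.20 × 24.84)
  = 163.79 / 178.8480 ≈ 0.916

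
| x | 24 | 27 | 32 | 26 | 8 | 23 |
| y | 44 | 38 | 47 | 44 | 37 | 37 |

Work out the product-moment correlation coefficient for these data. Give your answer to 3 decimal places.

0.641

n = 6, Σx = 140, Σy = 247, Σx² = 3598, Σy² = 10263, Σxy = 5877
nΣxy − ΣxΣy = 35262 − 34580 = 682
nΣx² − (Σx)² = 21588 − 19600 = 1988; nΣy² − (Σy)² = 61578 − 61009 = 569
r = 682 / √(1988 × 569) = 682 / 1063.5657 ≈ 0.641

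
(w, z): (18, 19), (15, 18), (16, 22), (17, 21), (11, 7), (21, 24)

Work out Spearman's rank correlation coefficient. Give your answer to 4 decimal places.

0.7714

Rank w: 5, 2, 3, 4, 1, 6
Rank z: 3, 2, 5, 4, 1, 6
d = rank(w) − rank(z): 2, 0, -2, 0, 0, 0; Σd² = 8
ρ = 1 − 6Σd² / [n(n²−1)] = 1 − 6×8 / (6×35) = 1 − 48/210 ≈ 0.7714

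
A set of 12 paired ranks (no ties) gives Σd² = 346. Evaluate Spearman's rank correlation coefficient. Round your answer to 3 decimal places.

ρ = 1 − 6Σd² / [n(n²−1)] = 1 − 6×346 / (12×143)
  = 1 − 2076/1716 = 1 − 1.2098 ≈ -0.210

-0.210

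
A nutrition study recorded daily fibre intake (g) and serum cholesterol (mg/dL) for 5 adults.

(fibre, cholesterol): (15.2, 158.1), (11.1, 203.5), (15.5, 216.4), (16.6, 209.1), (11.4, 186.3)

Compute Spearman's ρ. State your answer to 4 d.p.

Rank fibre: 3, 1, 4, 5, 2
Rank cholesterol: 1, 3, 5, 4, 2
d = rank(fibre) − rank(cholesterol): 2, -2, -1, 1, 0; Σd² = 10
ρ = 1 − 6Σd² / [n(n²−1)] = 1 − 6×10 / (5×24) = 1 − 60/120 ≈ 0.5000

0.5000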